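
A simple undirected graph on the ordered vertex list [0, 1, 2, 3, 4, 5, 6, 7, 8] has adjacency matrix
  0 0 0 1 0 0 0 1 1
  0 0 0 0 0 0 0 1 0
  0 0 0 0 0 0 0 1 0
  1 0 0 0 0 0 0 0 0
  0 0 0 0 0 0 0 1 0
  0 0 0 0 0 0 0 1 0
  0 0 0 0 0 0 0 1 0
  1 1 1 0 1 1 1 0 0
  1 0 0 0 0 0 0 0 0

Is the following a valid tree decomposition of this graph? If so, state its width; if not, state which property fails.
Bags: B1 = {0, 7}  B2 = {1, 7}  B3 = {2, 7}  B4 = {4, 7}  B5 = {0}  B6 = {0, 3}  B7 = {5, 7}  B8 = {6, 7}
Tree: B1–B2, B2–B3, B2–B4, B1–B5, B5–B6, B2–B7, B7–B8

No — vertex 8 appears in no bag.

A tree decomposition must satisfy three properties: every vertex lies in some bag; for every edge, both endpoints lie together in some bag; and for every vertex, the bags containing it form a connected subtree. Here vertex 8 appears in no bag, so the decomposition is invalid.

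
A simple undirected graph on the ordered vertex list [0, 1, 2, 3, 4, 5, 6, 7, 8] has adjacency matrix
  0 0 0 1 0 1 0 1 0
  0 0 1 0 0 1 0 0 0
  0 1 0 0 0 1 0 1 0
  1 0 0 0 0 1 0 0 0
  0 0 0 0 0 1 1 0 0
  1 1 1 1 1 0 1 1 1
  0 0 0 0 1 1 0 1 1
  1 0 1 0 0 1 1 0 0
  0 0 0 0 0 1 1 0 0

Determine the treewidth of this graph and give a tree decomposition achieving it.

Treewidth 2.
One optimal decomposition is:
Bags: B1 = {5, 6, 7}  B2 = {4, 5, 6}  B3 = {2, 5, 7}  B4 = {0, 5, 7}  B5 = {5, 6, 8}  B6 = {0, 3, 5}  B7 = {1, 2, 5}
Tree: B1–B2, B1–B3, B3–B4, B2–B5, B4–B6, B3–B7

Each bag holds 3 vertices, so the decomposition has width 2, which upper-bounds the treewidth. On the other hand G contains the 3-clique {0, 3, 5}. A clique must lie in a single bag of any decomposition, so no decomposition can have width below 2. Therefore the treewidth is 2.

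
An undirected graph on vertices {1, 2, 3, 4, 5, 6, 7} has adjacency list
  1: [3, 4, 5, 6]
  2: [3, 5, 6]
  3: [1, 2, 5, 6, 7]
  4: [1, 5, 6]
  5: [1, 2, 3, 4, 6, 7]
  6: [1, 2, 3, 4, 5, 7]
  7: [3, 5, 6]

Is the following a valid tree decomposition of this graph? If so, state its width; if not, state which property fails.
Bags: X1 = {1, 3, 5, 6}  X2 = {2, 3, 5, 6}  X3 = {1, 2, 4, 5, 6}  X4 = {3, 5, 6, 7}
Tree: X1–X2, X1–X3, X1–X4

No — bags containing vertex 2 are not connected in the tree.

A tree decomposition must satisfy three properties: every vertex lies in some bag; for every edge, both endpoints lie together in some bag; and for every vertex, the bags containing it form a connected subtree. Here bags containing vertex 2 are not connected in the tree, so the decomposition is invalid.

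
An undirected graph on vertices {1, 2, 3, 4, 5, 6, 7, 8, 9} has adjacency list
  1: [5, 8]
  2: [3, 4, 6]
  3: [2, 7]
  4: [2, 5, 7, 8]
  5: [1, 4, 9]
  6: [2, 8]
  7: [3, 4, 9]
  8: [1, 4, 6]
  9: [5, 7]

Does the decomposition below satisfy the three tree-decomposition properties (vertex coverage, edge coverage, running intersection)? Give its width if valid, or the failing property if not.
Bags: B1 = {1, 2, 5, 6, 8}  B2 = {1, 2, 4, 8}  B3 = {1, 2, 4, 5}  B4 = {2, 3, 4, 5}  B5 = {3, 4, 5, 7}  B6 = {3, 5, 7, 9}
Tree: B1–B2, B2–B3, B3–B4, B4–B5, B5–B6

A tree decomposition must satisfy three properties: every vertex lies in some bag; for every edge, both endpoints lie together in some bag; and for every vertex, the bags containing it form a connected subtree. Here bags containing vertex 5 are not connected in the tree, so the decomposition is invalid.

No — bags containing vertex 5 are not connected in the tree.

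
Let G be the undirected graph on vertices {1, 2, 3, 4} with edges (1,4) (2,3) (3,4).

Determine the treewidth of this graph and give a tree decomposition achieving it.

Treewidth 1.
One optimal decomposition is:
Bags: B1 = {1, 4}  B2 = {3, 4}  B3 = {2, 3}
Tree: B1–B2, B2–B3

Each bag holds 2 vertices, so the decomposition has width 1, which upper-bounds the treewidth. Since G has at least one edge (e.g. 1–4), it is not an edgeless graph, so tw(G) ≥ 1. Combining the bounds, tw(G) = 1.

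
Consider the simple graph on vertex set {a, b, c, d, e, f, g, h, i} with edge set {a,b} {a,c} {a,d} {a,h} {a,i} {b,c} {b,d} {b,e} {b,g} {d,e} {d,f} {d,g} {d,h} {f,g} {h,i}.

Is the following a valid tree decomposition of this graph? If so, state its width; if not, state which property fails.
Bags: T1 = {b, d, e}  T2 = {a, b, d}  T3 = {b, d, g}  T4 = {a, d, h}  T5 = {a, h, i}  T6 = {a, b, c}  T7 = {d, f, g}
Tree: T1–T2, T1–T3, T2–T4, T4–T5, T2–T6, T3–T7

Yes; width 2.

Every vertex of G appears in some bag (union = {a, b, c, d, e, f, g, h, i}); every edge is covered by a bag; and for each vertex v the set of bags containing v is connected in the bag tree. The decomposition is therefore valid. The largest bag has 3 vertices, so the width is 2.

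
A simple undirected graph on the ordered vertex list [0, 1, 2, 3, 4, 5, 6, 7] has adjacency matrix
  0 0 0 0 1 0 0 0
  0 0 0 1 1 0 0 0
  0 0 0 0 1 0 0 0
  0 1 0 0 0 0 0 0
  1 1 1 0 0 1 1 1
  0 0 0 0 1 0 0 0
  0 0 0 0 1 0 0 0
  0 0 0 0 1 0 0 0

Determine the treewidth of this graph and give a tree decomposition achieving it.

The largest bag has 2 vertices, giving width 1; this decomposition certifies tw(G) ≤ 1. Any graph with an edge has treewidth ≥ 1, and G has the edge 1–3. Therefore the treewidth is 1.

Treewidth 1.
One such decomposition:
Bags: B1 = {1, 3}  B2 = {1, 4}  B3 = {2, 4}  B4 = {0, 4}  B5 = {4, 7}  B6 = {4, 6}  B7 = {4, 5}
Tree: B1–B2, B2–B3, B2–B4, B3–B5, B2–B6, B3–B7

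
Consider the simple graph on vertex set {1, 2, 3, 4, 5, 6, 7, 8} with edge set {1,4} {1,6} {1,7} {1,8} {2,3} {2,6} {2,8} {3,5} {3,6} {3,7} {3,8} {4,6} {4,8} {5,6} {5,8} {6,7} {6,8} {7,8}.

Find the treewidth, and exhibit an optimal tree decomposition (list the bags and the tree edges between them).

Each bag holds 4 vertices, so the decomposition has width 3, which upper-bounds the treewidth. On the other hand G contains the 4-clique {1, 4, 6, 8}. A clique must lie in a single bag of any decomposition, so no decomposition can have width below 3. The upper and lower bounds meet at 3, so that is the treewidth.

Treewidth 3.
Bags: B1 = {3, 5, 6, 8}  B2 = {2, 3, 6, 8}  B3 = {3, 6, 7, 8}  B4 = {1, 6, 7, 8}  B5 = {1, 4, 6, 8}
Tree: B1–B2, B2–B3, B3–B4, B4–B5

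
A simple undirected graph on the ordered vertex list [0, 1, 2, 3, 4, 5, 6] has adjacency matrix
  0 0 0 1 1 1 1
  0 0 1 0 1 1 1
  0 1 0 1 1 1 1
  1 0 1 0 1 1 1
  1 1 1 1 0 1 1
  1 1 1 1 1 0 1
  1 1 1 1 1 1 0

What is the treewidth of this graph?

4

A width-4 tree decomposition is:
Bags: B1 = {2, 3, 4, 5, 6}  B2 = {0, 3, 4, 5, 6}  B3 = {1, 2, 4, 5, 6}
Tree: B1–B2, B1–B3
Every bag has size at most 5, so the width is 5 − 1 = 4 and tw(G) ≤ 4. On the other hand G contains the 5-clique {0, 3, 4, 5, 6}. A clique must lie in a single bag of any decomposition, so no decomposition can have width below 4. The upper and lower bounds meet at 4, so that is the treewidth.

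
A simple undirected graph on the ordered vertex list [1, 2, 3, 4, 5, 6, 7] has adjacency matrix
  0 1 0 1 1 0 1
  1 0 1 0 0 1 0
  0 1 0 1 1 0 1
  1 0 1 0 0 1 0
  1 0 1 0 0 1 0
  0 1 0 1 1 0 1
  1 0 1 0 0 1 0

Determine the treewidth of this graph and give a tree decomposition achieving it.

Treewidth 3.
One optimal decomposition is:
Bags: B1 = {1, 3, 5, 6}  B2 = {1, 2, 3, 6}  B3 = {1, 3, 6, 7}  B4 = {1, 3, 4, 6}
Tree: B1–B2, B2–B3, B3–B4

Each bag holds 4 vertices, so the decomposition has width 3, which upper-bounds the treewidth. For the lower bound: the 4 vertex sets {5,6}, {2,3}, {1}, {7} are disjoint, each induces a connected subgraph, and every pair is joined by at least one edge of G. Contracting each set to a single vertex therefore yields K_{4} as a minor, and since treewidth is minor-monotone, tw(G) ≥ tw(K_{4}) = 3. Combining the bounds, tw(G) = 3.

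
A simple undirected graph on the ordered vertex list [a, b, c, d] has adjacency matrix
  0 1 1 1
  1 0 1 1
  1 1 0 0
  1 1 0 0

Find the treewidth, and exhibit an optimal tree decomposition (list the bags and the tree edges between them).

Treewidth 2.
One such decomposition:
Bags: B1 = {a, b, d}  B2 = {a, b, c}
Tree: B1–B2

Each bag holds 3 vertices, so the decomposition has width 2, which upper-bounds the treewidth. Conversely, {a, b, d} is a clique of size 3, and the vertices of any clique must share a bag in every tree decomposition; so some bag has ≥ 3 vertices and tw(G) ≥ 2. Therefore the treewidth is 2.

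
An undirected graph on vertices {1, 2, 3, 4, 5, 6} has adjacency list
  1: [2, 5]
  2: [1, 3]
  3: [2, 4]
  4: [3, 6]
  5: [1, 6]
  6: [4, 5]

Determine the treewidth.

A width-2 tree decomposition is:
Bags: B1 = {1, 2, 3}  B2 = {1, 3, 5}  B3 = {3, 5, 6}  B4 = {3, 4, 6}
Tree: B1–B2, B2–B3, B3–B4
The largest bag has 3 vertices, giving width 2; this decomposition certifies tw(G) ≤ 2. For the lower bound, G contains the cycle 3–2–1–5–6–4–3, so G is not a forest; only forests have treewidth ≤ 1, hence tw(G) ≥ 2. Combining the bounds, tw(G) = 2.

2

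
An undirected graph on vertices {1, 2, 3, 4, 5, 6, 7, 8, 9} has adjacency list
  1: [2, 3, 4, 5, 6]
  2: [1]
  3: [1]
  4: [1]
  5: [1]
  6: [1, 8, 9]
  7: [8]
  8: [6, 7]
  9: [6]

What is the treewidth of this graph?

1

A width-1 tree decomposition is:
Bags: B1 = {6, 9}  B2 = {6, 8}  B3 = {1, 6}  B4 = {1, 5}  B5 = {7, 8}  B6 = {1, 4}  B7 = {1, 2}  B8 = {1, 3}
Tree: B1–B2, B2–B3, B3–B4, B2–B5, B3–B6, B6–B7, B6–B8
The largest bag has 2 vertices, giving width 1; this decomposition certifies tw(G) ≤ 1. Since G has at least one edge (e.g. 9–6), it is not an edgeless graph, so tw(G) ≥ 1. Therefore the treewidth is 1.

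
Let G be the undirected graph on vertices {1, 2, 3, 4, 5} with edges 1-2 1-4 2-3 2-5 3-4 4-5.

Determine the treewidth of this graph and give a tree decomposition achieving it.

Treewidth 2.
One optimal decomposition is:
Bags: B1 = {2, 4, 5}  B2 = {1, 2, 4}  B3 = {2, 3, 4}
Tree: B1–B2, B2–B3

The largest bag has 3 vertices, giving width 2; this decomposition certifies tw(G) ≤ 2. The edges 5–2–1–4–5 form a cycle, so G is not a tree and its treewidth is at least 2. Therefore the treewidth is 2.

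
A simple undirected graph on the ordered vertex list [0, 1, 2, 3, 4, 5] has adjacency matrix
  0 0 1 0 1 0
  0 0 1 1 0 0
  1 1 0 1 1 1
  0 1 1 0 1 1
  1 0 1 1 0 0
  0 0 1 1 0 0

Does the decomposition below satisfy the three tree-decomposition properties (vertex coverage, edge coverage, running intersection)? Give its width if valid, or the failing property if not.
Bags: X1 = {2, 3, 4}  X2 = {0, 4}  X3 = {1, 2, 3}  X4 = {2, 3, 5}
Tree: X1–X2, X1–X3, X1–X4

A tree decomposition must satisfy three properties: every vertex lies in some bag; for every edge, both endpoints lie together in some bag; and for every vertex, the bags containing it form a connected subtree. Here edge (2,0) lies in no bag, so the decomposition is invalid.

No — edge (2,0) lies in no bag.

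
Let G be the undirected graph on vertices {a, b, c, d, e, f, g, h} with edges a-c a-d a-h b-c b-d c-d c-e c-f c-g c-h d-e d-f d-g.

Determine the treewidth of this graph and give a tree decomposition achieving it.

Treewidth 2.
Bags: B1 = {c, d, f}  B2 = {c, d, e}  B3 = {a, c, d}  B4 = {a, c, h}  B5 = {c, d, g}  B6 = {b, c, d}
Tree: B1–B2, B1–B3, B3–B4, B3–B5, B2–B6

Every bag has size at most 3, so the width is 3 − 1 = 2 and tw(G) ≤ 2. Conversely, {c, d, f} is a clique of size 3, and the vertices of any clique must share a bag in every tree decomposition; so some bag has ≥ 3 vertices and tw(G) ≥ 2. Hence tw(G) = 2 exactly.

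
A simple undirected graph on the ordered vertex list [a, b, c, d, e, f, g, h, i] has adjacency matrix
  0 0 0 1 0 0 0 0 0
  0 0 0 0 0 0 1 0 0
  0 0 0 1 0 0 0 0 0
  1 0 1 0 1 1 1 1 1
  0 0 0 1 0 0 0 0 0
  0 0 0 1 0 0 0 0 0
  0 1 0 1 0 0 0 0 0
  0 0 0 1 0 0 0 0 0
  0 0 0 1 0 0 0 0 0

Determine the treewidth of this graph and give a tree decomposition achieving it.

Treewidth 1.
One such decomposition:
Bags: B1 = {d, i}  B2 = {d, h}  B3 = {c, d}  B4 = {d, f}  B5 = {d, g}  B6 = {d, e}  B7 = {a, d}  B8 = {b, g}
Tree: B1–B2, B1–B3, B3–B4, B1–B5, B5–B6, B5–B7, B5–B8

Every bag has size at most 2, so the width is 2 − 1 = 1 and tw(G) ≤ 1. Any graph with an edge has treewidth ≥ 1, and G has the edge d–i. Hence tw(G) = 1 exactly.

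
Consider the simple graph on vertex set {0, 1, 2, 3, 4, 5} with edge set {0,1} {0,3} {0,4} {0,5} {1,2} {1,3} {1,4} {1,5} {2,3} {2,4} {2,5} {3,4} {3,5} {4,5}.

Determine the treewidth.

A width-4 tree decomposition is:
Bags: B1 = {0, 1, 3, 4, 5}  B2 = {1, 2, 3, 4, 5}
Tree: B1–B2
The largest bag has 5 vertices, giving width 4; this decomposition certifies tw(G) ≤ 4. On the other hand G contains the 5-clique {0, 1, 3, 4, 5}. A clique must lie in a single bag of any decomposition, so no decomposition can have width below 4. Hence tw(G) = 4 exactly.

4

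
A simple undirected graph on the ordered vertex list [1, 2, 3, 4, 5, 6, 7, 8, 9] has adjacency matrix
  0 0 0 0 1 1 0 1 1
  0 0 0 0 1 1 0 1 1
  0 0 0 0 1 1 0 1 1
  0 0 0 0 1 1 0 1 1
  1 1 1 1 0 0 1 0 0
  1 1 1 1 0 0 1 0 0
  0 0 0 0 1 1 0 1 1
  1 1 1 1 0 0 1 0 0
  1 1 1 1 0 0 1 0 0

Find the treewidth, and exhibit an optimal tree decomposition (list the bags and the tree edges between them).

Each bag holds 5 vertices, so the decomposition has width 4, which upper-bounds the treewidth. For the lower bound: the 5 vertex sets {2,9}, {4,5}, {6,7}, {8}, {3} are disjoint, each induces a connected subgraph, and every pair is joined by at least one edge of G. Contracting each set to a single vertex therefore yields K_{5} as a minor, and since treewidth is minor-monotone, tw(G) ≥ tw(K_{5}) = 4. Therefore the treewidth is 4.

Treewidth 4.
One optimal decomposition is:
Bags: B1 = {2, 5, 6, 8, 9}  B2 = {4, 5, 6, 8, 9}  B3 = {5, 6, 7, 8, 9}  B4 = {3, 5, 6, 8, 9}  B5 = {1, 5, 6, 8, 9}
Tree: B1–B2, B2–B3, B3–B4, B4–B5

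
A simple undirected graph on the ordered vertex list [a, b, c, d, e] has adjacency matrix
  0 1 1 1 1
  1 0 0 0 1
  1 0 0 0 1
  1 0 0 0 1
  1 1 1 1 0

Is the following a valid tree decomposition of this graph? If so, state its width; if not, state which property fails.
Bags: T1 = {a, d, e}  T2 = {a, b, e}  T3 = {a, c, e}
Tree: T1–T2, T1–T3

Vertex coverage: the bags together contain {a, b, c, d, e}, the full vertex set. Edge coverage: each edge of G has both endpoints in at least one bag. Running intersection: for every vertex, the bags containing it form a connected subtree. All three properties hold, so this is a valid tree decomposition of width max|bag| − 1 = 2, and hence tw(G) ≤ 2.

Yes; width 2.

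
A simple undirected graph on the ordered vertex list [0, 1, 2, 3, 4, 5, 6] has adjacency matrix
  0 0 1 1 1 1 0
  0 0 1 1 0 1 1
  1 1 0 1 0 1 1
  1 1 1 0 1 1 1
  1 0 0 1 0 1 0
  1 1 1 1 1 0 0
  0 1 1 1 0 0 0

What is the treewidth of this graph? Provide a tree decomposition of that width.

Each bag holds 4 vertices, so the decomposition has width 3, which upper-bounds the treewidth. Conversely, {0, 2, 3, 5} is a clique of size 4, and the vertices of any clique must share a bag in every tree decomposition; so some bag has ≥ 4 vertices and tw(G) ≥ 3. Combining the bounds, tw(G) = 3.

Treewidth 3.
One optimal decomposition is:
Bags: B1 = {0, 2, 3, 5}  B2 = {1, 2, 3, 5}  B3 = {0, 3, 4, 5}  B4 = {1, 2, 3, 6}
Tree: B1–B2, B1–B3, B2–B4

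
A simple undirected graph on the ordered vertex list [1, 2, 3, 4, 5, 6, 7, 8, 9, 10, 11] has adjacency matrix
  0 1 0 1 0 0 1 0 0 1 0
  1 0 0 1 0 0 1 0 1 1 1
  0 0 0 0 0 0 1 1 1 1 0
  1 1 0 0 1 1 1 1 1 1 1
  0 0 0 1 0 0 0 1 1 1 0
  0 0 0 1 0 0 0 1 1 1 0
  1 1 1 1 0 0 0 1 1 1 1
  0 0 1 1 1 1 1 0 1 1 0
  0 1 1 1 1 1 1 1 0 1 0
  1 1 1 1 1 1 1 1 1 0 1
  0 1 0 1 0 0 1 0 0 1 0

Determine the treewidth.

4

A width-4 tree decomposition is:
Bags: B1 = {4, 6, 8, 9, 10}  B2 = {4, 7, 8, 9, 10}  B3 = {2, 4, 7, 9, 10}  B4 = {4, 5, 8, 9, 10}  B5 = {1, 2, 4, 7, 10}  B6 = {3, 7, 8, 9, 10}  B7 = {2, 4, 7, 10, 11}
Tree: B1–B2, B2–B3, B2–B4, B3–B5, B2–B6, B5–B7
Each bag holds 5 vertices, so the decomposition has width 4, which upper-bounds the treewidth. For the lower bound, the 5 vertices {3, 7, 8, 9, 10} are pairwise adjacent, and any tree decomposition puts a clique entirely inside one bag — forcing width ≥ 4. The upper and lower bounds meet at 4, so that is the treewidth.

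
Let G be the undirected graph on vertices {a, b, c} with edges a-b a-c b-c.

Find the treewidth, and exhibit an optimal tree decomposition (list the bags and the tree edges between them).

A single bag containing all 3 vertices is trivially a valid decomposition of width 2. For the lower bound, the 3 vertices {a, b, c} are pairwise adjacent, and any tree decomposition puts a clique entirely inside one bag — forcing width ≥ 2. The upper and lower bounds meet at 2, so that is the treewidth.

Treewidth 2.
Bags: B1 = {a, b, c}
Tree: (single bag)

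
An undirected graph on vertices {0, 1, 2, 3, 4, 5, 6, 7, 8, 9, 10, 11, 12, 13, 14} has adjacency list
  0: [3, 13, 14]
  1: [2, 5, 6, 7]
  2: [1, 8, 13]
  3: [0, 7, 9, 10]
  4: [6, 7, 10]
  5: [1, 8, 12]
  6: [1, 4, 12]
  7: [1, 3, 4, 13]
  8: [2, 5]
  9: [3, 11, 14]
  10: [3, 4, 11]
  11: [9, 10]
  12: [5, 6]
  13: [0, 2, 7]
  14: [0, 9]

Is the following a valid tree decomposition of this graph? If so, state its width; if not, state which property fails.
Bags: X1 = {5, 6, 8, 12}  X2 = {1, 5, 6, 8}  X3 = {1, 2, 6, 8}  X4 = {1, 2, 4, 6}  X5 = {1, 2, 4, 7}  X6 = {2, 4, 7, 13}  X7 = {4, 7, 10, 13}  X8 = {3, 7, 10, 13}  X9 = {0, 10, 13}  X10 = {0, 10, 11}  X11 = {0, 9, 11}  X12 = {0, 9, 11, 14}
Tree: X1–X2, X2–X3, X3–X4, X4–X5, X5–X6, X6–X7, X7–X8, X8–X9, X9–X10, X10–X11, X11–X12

A tree decomposition must satisfy three properties: every vertex lies in some bag; for every edge, both endpoints lie together in some bag; and for every vertex, the bags containing it form a connected subtree. Here edge (3,0) lies in no bag, so the decomposition is invalid.

No — edge (3,0) lies in no bag.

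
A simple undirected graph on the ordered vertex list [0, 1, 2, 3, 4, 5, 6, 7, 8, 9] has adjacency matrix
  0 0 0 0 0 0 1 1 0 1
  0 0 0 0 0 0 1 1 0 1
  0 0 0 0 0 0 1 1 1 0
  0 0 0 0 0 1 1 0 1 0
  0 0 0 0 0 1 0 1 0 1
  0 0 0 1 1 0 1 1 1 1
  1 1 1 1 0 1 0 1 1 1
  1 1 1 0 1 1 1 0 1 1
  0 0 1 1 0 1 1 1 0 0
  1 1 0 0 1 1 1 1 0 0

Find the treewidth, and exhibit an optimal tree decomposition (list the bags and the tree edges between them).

Treewidth 3.
One optimal decomposition is:
Bags: B1 = {5, 6, 7, 8}  B2 = {5, 6, 7, 9}  B3 = {4, 5, 7, 9}  B4 = {0, 6, 7, 9}  B5 = {2, 6, 7, 8}  B6 = {1, 6, 7, 9}  B7 = {3, 5, 6, 8}
Tree: B1–B2, B2–B3, B2–B4, B1–B5, B4–B6, B1–B7

Every bag has size at most 4, so the width is 4 − 1 = 3 and tw(G) ≤ 3. On the other hand G contains the 4-clique {4, 5, 7, 9}. A clique must lie in a single bag of any decomposition, so no decomposition can have width below 3. Hence tw(G) = 3 exactly.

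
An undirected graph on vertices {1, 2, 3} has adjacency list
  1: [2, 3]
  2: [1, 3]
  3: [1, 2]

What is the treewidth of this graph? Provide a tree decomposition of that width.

A single bag containing all 3 vertices is trivially a valid decomposition of width 2. On the other hand G contains the 3-clique {1, 2, 3}. A clique must lie in a single bag of any decomposition, so no decomposition can have width below 2. Hence tw(G) = 2 exactly.

Treewidth 2.
One such decomposition:
Bags: B1 = {1, 2, 3}
Tree: (single bag)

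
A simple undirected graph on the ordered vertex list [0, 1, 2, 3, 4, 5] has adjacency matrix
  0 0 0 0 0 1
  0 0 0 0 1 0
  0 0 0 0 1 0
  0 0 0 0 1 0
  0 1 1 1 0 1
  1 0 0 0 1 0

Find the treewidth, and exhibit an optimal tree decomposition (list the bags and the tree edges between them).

Every bag has size at most 2, so the width is 2 − 1 = 1 and tw(G) ≤ 1. G has an edge, so its treewidth is at least 1. Combining the bounds, tw(G) = 1.

Treewidth 1.
One optimal decomposition is:
Bags: B1 = {0, 5}  B2 = {4, 5}  B3 = {2, 4}  B4 = {3, 4}  B5 = {1, 4}
Tree: B1–B2, B2–B3, B3–B4, B3–B5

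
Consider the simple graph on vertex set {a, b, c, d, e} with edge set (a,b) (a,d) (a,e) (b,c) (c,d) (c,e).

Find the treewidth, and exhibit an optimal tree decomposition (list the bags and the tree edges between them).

Every bag has size at most 3, so the width is 3 − 1 = 2 and tw(G) ≤ 2. Since c–e–a–b–c is a cycle in G, G is not acyclic. Forests are exactly the graphs of treewidth ≤ 1, so tw(G) ≥ 2. Therefore the treewidth is 2.

Treewidth 2.
One optimal decomposition is:
Bags: B1 = {a, c, e}  B2 = {a, b, c}  B3 = {a, c, d}
Tree: B1–B2, B2–B3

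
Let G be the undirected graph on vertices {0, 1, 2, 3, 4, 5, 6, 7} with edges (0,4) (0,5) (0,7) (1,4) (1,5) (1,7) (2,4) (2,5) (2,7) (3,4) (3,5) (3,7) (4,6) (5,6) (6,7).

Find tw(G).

A width-3 tree decomposition is:
Bags: B1 = {1, 4, 5, 7}  B2 = {3, 4, 5, 7}  B3 = {2, 4, 5, 7}  B4 = {0, 4, 5, 7}  B5 = {4, 5, 6, 7}
Tree: B1–B2, B2–B3, B3–B4, B4–B5
Every bag has size at most 4, so the width is 4 − 1 = 3 and tw(G) ≤ 3. For the lower bound: the 4 vertex sets {1,7}, {3,5}, {4}, {2} are disjoint, each induces a connected subgraph, and every pair is joined by at least one edge of G. Contracting each set to a single vertex therefore yields K_{4} as a minor, and since treewidth is minor-monotone, tw(G) ≥ tw(K_{4}) = 3. Combining the bounds, tw(G) = 3.

3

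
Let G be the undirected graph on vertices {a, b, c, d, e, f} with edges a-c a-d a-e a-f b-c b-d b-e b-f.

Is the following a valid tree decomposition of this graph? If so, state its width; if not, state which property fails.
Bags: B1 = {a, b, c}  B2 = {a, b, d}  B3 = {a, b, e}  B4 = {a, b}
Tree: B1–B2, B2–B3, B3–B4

A tree decomposition must satisfy three properties: every vertex lies in some bag; for every edge, both endpoints lie together in some bag; and for every vertex, the bags containing it form a connected subtree. Here vertex f appears in no bag, so the decomposition is invalid.

No — vertex f appears in no bag.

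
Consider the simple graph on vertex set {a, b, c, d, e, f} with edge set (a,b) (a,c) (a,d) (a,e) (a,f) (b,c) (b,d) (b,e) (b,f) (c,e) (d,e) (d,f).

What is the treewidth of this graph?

A width-3 tree decomposition is:
Bags: B1 = {a, b, d, e}  B2 = {a, b, d, f}  B3 = {a, b, c, e}
Tree: B1–B2, B1–B3
Each bag holds 4 vertices, so the decomposition has width 3, which upper-bounds the treewidth. Conversely, {a, b, d, e} is a clique of size 4, and the vertices of any clique must share a bag in every tree decomposition; so some bag has ≥ 4 vertices and tw(G) ≥ 3. Therefore the treewidth is 3.

3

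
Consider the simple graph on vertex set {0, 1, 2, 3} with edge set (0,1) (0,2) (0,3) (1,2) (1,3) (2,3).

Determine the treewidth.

3

A width-3 tree decomposition is:
Bags: B1 = {0, 1, 2, 3}
Tree: (single bag)
A single bag containing all 4 vertices is trivially a valid decomposition of width 3. For the lower bound, the 4 vertices {0, 1, 2, 3} are pairwise adjacent, and any tree decomposition puts a clique entirely inside one bag — forcing width ≥ 3. Hence tw(G) = 3 exactly.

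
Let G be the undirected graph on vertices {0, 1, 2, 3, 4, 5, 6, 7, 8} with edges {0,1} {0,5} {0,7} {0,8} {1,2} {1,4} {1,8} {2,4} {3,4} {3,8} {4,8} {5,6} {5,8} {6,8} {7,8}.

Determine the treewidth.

A width-2 tree decomposition is:
Bags: B1 = {1, 2, 4}  B2 = {1, 4, 8}  B3 = {0, 1, 8}  B4 = {0, 5, 8}  B5 = {0, 7, 8}  B6 = {5, 6, 8}  B7 = {3, 4, 8}
Tree: B1–B2, B2–B3, B3–B4, B4–B5, B4–B6, B2–B7
The largest bag has 3 vertices, giving width 2; this decomposition certifies tw(G) ≤ 2. On the other hand G contains the 3-clique {0, 1, 8}. A clique must lie in a single bag of any decomposition, so no decomposition can have width below 2. Hence tw(G) = 2 exactly.

2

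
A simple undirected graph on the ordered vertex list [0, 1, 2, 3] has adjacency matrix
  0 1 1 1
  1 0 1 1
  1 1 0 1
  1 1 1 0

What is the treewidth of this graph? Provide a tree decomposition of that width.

Treewidth 3.
One such decomposition:
Bags: B1 = {0, 1, 2, 3}
Tree: (single bag)

A single bag containing all 4 vertices is trivially a valid decomposition of width 3. For the lower bound, the 4 vertices {0, 1, 2, 3} are pairwise adjacent, and any tree decomposition puts a clique entirely inside one bag — forcing width ≥ 3. Therefore the treewidth is 3.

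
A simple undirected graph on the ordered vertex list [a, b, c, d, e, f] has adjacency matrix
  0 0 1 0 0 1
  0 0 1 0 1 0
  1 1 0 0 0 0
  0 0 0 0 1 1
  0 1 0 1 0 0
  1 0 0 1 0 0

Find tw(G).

A width-2 tree decomposition is:
Bags: B1 = {a, d, f}  B2 = {a, c, d}  B3 = {b, c, d}  B4 = {b, d, e}
Tree: B1–B2, B2–B3, B3–B4
Every bag has size at most 3, so the width is 3 − 1 = 2 and tw(G) ≤ 2. For the lower bound, G contains the cycle d–f–a–c–b–e–d, so G is not a forest; only forests have treewidth ≤ 1, hence tw(G) ≥ 2. Therefore the treewidth is 2.

2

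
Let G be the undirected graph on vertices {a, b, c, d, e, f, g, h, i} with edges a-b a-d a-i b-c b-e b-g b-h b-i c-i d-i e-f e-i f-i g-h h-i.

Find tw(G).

A width-2 tree decomposition is:
Bags: B1 = {a, b, i}  B2 = {a, d, i}  B3 = {b, h, i}  B4 = {b, e, i}  B5 = {b, c, i}  B6 = {e, f, i}  B7 = {b, g, h}
Tree: B1–B2, B1–B3, B3–B4, B1–B5, B4–B6, B3–B7
The largest bag has 3 vertices, giving width 2; this decomposition certifies tw(G) ≤ 2. On the other hand G contains the 3-clique {b, g, h}. A clique must lie in a single bag of any decomposition, so no decomposition can have width below 2. Therefore the treewidth is 2.

2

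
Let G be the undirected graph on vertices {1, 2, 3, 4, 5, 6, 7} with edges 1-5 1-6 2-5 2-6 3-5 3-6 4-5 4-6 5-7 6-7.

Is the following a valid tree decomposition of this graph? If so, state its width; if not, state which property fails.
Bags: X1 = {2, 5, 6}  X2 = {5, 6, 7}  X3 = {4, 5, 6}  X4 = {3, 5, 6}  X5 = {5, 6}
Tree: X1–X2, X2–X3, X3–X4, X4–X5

A tree decomposition must satisfy three properties: every vertex lies in some bag; for every edge, both endpoints lie together in some bag; and for every vertex, the bags containing it form a connected subtree. Here vertex 1 appears in no bag, so the decomposition is invalid.

No — vertex 1 appears in no bag.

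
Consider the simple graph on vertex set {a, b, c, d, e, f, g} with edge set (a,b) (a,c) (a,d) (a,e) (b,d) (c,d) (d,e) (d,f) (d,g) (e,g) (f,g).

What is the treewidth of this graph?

2

A width-2 tree decomposition is:
Bags: B1 = {d, e, g}  B2 = {d, f, g}  B3 = {a, d, e}  B4 = {a, c, d}  B5 = {a, b, d}
Tree: B1–B2, B1–B3, B3–B4, B4–B5
Each bag holds 3 vertices, so the decomposition has width 2, which upper-bounds the treewidth. Conversely, {d, e, g} is a clique of size 3, and the vertices of any clique must share a bag in every tree decomposition; so some bag has ≥ 3 vertices and tw(G) ≥ 2. The upper and lower bounds meet at 2, so that is the treewidth.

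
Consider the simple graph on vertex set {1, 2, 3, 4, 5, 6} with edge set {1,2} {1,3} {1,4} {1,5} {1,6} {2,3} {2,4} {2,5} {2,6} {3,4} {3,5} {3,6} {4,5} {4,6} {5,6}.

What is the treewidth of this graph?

A width-5 tree decomposition is:
Bags: B1 = {1, 2, 3, 4, 5, 6}
Tree: (single bag)
A single bag containing all 6 vertices is trivially a valid decomposition of width 5. On the other hand G contains the 6-clique {1, 2, 3, 4, 5, 6}. A clique must lie in a single bag of any decomposition, so no decomposition can have width below 5. Therefore the treewidth is 5.

5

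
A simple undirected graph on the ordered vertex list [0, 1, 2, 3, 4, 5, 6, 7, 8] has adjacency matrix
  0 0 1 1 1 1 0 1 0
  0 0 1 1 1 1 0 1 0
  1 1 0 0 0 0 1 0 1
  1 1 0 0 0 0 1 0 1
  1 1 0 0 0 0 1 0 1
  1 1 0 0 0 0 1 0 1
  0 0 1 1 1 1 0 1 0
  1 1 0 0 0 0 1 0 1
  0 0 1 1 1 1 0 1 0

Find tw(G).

A width-4 tree decomposition is:
Bags: B1 = {0, 1, 4, 6, 8}  B2 = {0, 1, 5, 6, 8}  B3 = {0, 1, 6, 7, 8}  B4 = {0, 1, 3, 6, 8}  B5 = {0, 1, 2, 6, 8}
Tree: B1–B2, B2–B3, B3–B4, B4–B5
The largest bag has 5 vertices, giving width 4; this decomposition certifies tw(G) ≤ 4. For the lower bound: the 5 vertex sets {1,4}, {5,6}, {7,8}, {0}, {3} are disjoint, each induces a connected subgraph, and every pair is joined by at least one edge of G. Contracting each set to a single vertex therefore yields K_{5} as a minor, and since treewidth is minor-monotone, tw(G) ≥ tw(K_{5}) = 4. Hence tw(G) = 4 exactly.

4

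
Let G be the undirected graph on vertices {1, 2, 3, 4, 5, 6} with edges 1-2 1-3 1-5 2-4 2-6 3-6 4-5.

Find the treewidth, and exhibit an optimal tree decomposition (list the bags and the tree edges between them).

Treewidth 2.
One optimal decomposition is:
Bags: B1 = {2, 4, 5}  B2 = {1, 2, 5}  B3 = {1, 2, 6}  B4 = {1, 3, 6}
Tree: B1–B2, B2–B3, B3–B4

The largest bag has 3 vertices, giving width 2; this decomposition certifies tw(G) ≤ 2. For the lower bound, G contains the cycle 4–5–1–2–4, so G is not a forest; only forests have treewidth ≤ 1, hence tw(G) ≥ 2. Combining the bounds, tw(G) = 2.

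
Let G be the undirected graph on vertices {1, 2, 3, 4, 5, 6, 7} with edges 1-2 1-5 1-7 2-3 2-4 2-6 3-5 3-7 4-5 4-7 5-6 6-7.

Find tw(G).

3

A width-3 tree decomposition is:
Bags: B1 = {2, 5, 6, 7}  B2 = {2, 4, 5, 7}  B3 = {1, 2, 5, 7}  B4 = {2, 3, 5, 7}
Tree: B1–B2, B2–B3, B3–B4
Each bag holds 4 vertices, so the decomposition has width 3, which upper-bounds the treewidth. For the lower bound: the 4 vertex sets {6,7}, {4,5}, {2}, {1} are disjoint, each induces a connected subgraph, and every pair is joined by at least one edge of G. Contracting each set to a single vertex therefore yields K_{4} as a minor, and since treewidth is minor-monotone, tw(G) ≥ tw(K_{4}) = 3. Therefore the treewidth is 3.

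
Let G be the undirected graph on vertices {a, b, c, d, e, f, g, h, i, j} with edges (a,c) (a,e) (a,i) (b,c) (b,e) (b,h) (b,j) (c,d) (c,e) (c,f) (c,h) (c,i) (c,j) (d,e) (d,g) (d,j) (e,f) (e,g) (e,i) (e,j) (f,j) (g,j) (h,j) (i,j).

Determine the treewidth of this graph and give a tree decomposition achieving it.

Every bag has size at most 4, so the width is 4 − 1 = 3 and tw(G) ≤ 3. Conversely, {d, e, g, j} is a clique of size 4, and the vertices of any clique must share a bag in every tree decomposition; so some bag has ≥ 4 vertices and tw(G) ≥ 3. Combining the bounds, tw(G) = 3.

Treewidth 3.
One such decomposition:
Bags: B1 = {c, d, e, j}  B2 = {c, e, i, j}  B3 = {c, e, f, j}  B4 = {a, c, e, i}  B5 = {d, e, g, j}  B6 = {b, c, e, j}  B7 = {b, c, h, j}
Tree: B1–B2, B2–B3, B2–B4, B1–B5, B3–B6, B6–B7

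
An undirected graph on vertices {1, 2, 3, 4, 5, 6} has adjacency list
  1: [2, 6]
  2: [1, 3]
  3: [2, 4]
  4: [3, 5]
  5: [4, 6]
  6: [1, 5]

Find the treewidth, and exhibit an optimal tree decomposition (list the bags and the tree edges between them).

Treewidth 2.
One optimal decomposition is:
Bags: B1 = {1, 2, 3}  B2 = {1, 3, 4}  B3 = {1, 4, 5}  B4 = {1, 5, 6}
Tree: B1–B2, B2–B3, B3–B4

Each bag holds 3 vertices, so the decomposition has width 2, which upper-bounds the treewidth. Since 1–2–3–4–5–6–1 is a cycle in G, G is not acyclic. Forests are exactly the graphs of treewidth ≤ 1, so tw(G) ≥ 2. Combining the bounds, tw(G) = 2.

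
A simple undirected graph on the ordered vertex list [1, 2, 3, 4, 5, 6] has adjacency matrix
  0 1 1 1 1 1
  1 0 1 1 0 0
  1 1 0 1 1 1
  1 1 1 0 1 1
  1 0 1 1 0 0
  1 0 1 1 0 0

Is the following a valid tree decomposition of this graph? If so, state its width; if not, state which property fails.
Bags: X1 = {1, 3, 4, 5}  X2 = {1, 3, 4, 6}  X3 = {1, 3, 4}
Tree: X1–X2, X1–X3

No — vertex 2 appears in no bag.

A tree decomposition must satisfy three properties: every vertex lies in some bag; for every edge, both endpoints lie together in some bag; and for every vertex, the bags containing it form a connected subtree. Here vertex 2 appears in no bag, so the decomposition is invalid.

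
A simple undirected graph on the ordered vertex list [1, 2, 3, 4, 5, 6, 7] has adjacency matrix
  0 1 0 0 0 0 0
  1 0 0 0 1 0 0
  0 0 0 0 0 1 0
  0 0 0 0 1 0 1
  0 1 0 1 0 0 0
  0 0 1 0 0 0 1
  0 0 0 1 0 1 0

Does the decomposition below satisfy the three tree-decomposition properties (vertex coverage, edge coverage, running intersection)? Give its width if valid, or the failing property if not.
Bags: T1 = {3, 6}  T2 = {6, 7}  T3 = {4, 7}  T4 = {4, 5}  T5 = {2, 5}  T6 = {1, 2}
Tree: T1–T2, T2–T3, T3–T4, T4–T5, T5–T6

Yes; width 1.

Checking the three conditions: (i) the bags cover all of {1, 2, 3, 4, 5, 6, 7}; (ii) for each edge, some bag contains both endpoints; (iii) the bags containing any fixed vertex form a subtree. All hold, so the decomposition is valid with width 2 − 1 = 1.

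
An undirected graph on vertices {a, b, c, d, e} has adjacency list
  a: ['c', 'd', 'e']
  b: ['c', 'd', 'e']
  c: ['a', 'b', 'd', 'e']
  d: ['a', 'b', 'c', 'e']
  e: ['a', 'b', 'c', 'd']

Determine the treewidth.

A width-3 tree decomposition is:
Bags: B1 = {a, c, d, e}  B2 = {b, c, d, e}
Tree: B1–B2
Each bag holds 4 vertices, so the decomposition has width 3, which upper-bounds the treewidth. On the other hand G contains the 4-clique {a, c, d, e}. A clique must lie in a single bag of any decomposition, so no decomposition can have width below 3. Therefore the treewidth is 3.

3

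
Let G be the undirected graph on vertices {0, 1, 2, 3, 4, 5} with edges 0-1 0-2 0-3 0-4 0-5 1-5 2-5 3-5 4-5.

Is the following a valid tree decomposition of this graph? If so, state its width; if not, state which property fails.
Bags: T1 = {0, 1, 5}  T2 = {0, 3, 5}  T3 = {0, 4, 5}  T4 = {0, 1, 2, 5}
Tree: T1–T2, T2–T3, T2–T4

No — bags containing vertex 1 are not connected in the tree.

A tree decomposition must satisfy three properties: every vertex lies in some bag; for every edge, both endpoints lie together in some bag; and for every vertex, the bags containing it form a connected subtree. Here bags containing vertex 1 are not connected in the tree, so the decomposition is invalid.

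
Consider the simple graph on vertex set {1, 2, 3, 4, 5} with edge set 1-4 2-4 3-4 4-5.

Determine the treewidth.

1

A width-1 tree decomposition is:
Bags: B1 = {2, 4}  B2 = {1, 4}  B3 = {4, 5}  B4 = {3, 4}
Tree: B1–B2, B1–B3, B3–B4
Each bag holds 2 vertices, so the decomposition has width 1, which upper-bounds the treewidth. G has an edge, so its treewidth is at least 1. The upper and lower bounds meet at 1, so that is the treewidth.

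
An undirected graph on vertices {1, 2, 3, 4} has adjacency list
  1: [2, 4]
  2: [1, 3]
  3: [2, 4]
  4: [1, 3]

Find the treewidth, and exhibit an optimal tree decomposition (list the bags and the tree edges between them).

Every bag has size at most 3, so the width is 3 − 1 = 2 and tw(G) ≤ 2. For the lower bound, G contains the cycle 3–4–1–2–3, so G is not a forest; only forests have treewidth ≤ 1, hence tw(G) ≥ 2. Therefore the treewidth is 2.

Treewidth 2.
One optimal decomposition is:
Bags: B1 = {1, 3, 4}  B2 = {1, 2, 3}
Tree: B1–B2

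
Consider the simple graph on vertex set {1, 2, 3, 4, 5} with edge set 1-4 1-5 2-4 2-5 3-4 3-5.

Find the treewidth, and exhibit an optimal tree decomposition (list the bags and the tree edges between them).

Treewidth 2.
Bags: B1 = {1, 4, 5}  B2 = {3, 4, 5}  B3 = {2, 4, 5}
Tree: B1–B2, B2–B3

Each bag holds 3 vertices, so the decomposition has width 2, which upper-bounds the treewidth. The edges 1–4–3–5–1 form a cycle, so G is not a tree and its treewidth is at least 2. Therefore the treewidth is 2.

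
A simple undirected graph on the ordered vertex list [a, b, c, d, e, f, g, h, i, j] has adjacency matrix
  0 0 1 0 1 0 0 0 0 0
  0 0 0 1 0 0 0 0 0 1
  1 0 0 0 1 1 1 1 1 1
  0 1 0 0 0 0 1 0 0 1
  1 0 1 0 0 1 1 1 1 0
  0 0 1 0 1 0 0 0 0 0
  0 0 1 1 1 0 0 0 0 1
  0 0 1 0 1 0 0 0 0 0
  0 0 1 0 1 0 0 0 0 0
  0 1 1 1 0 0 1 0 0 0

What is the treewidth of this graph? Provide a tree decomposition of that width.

Treewidth 2.
One optimal decomposition is:
Bags: B1 = {c, e, g}  B2 = {c, e, f}  B3 = {a, c, e}  B4 = {c, e, h}  B5 = {c, g, j}  B6 = {d, g, j}  B7 = {b, d, j}  B8 = {c, e, i}
Tree: B1–B2, B2–B3, B3–B4, B1–B5, B5–B6, B6–B7, B4–B8

Each bag holds 3 vertices, so the decomposition has width 2, which upper-bounds the treewidth. For the lower bound, the 3 vertices {d, g, j} are pairwise adjacent, and any tree decomposition puts a clique entirely inside one bag — forcing width ≥ 2. Therefore the treewidth is 2.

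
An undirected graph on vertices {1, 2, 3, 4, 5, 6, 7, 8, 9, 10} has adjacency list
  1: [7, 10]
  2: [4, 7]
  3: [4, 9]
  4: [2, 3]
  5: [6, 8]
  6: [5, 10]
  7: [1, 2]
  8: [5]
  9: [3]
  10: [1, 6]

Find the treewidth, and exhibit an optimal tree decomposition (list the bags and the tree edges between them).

The largest bag has 2 vertices, giving width 1; this decomposition certifies tw(G) ≤ 1. Any graph with an edge has treewidth ≥ 1, and G has the edge 8–5. Hence tw(G) = 1 exactly.

Treewidth 1.
One optimal decomposition is:
Bags: B1 = {5, 8}  B2 = {5, 6}  B3 = {6, 10}  B4 = {1, 10}  B5 = {1, 7}  B6 = {2, 7}  B7 = {2, 4}  B8 = {3, 4}  B9 = {3, 9}
Tree: B1–B2, B2–B3, B3–B4, B4–B5, B5–B6, B6–B7, B7–B8, B8–B9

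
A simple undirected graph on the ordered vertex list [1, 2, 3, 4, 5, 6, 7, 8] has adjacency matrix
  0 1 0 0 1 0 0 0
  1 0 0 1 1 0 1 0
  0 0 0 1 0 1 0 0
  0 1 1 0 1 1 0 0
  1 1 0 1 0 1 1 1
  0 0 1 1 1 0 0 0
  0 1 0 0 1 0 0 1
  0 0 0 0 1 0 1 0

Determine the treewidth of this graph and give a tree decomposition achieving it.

The largest bag has 3 vertices, giving width 2; this decomposition certifies tw(G) ≤ 2. Conversely, {3, 4, 6} is a clique of size 3, and the vertices of any clique must share a bag in every tree decomposition; so some bag has ≥ 3 vertices and tw(G) ≥ 2. Therefore the treewidth is 2.

Treewidth 2.
One optimal decomposition is:
Bags: B1 = {4, 5, 6}  B2 = {2, 4, 5}  B3 = {3, 4, 6}  B4 = {2, 5, 7}  B5 = {1, 2, 5}  B6 = {5, 7, 8}
Tree: B1–B2, B1–B3, B2–B4, B4–B5, B4–B6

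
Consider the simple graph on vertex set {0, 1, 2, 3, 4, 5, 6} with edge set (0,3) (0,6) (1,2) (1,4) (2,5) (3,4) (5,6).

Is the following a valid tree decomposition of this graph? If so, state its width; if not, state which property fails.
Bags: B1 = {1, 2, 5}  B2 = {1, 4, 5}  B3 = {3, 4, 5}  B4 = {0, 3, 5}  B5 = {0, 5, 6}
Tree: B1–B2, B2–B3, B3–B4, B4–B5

Vertex coverage: the bags together contain {0, 1, 2, 3, 4, 5, 6}, the full vertex set. Edge coverage: each edge of G has both endpoints in at least one bag. Running intersection: for every vertex, the bags containing it form a connected subtree. All three properties hold, so this is a valid tree decomposition of width max|bag| − 1 = 2, and hence tw(G) ≤ 2.

Yes; width 2.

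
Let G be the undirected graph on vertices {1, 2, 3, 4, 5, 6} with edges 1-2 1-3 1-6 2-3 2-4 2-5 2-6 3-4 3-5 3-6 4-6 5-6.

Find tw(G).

A width-3 tree decomposition is:
Bags: B1 = {2, 3, 5, 6}  B2 = {2, 3, 4, 6}  B3 = {1, 2, 3, 6}
Tree: B1–B2, B1–B3
Each bag holds 4 vertices, so the decomposition has width 3, which upper-bounds the treewidth. On the other hand G contains the 4-clique {1, 2, 3, 6}. A clique must lie in a single bag of any decomposition, so no decomposition can have width below 3. Hence tw(G) = 3 exactly.

3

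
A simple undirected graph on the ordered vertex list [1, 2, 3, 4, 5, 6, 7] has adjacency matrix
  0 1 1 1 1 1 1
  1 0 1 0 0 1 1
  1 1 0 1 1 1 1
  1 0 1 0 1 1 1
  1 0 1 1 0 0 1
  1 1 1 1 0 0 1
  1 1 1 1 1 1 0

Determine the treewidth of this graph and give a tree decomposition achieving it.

The largest bag has 5 vertices, giving width 4; this decomposition certifies tw(G) ≤ 4. On the other hand G contains the 5-clique {1, 2, 3, 6, 7}. A clique must lie in a single bag of any decomposition, so no decomposition can have width below 4. Hence tw(G) = 4 exactly.

Treewidth 4.
One optimal decomposition is:
Bags: B1 = {1, 3, 4, 6, 7}  B2 = {1, 3, 4, 5, 7}  B3 = {1, 2, 3, 6, 7}
Tree: B1–B2, B1–B3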